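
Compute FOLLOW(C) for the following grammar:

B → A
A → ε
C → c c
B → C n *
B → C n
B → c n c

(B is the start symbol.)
In B → C n *: C is followed by n '*', add FIRST(n '*') \ {ε} = { 'n' }
In B → C n: C is followed by n, add FIRST(n) \ {ε} = { 'n' }

Taking the union: FOLLOW(C) = { 'n' }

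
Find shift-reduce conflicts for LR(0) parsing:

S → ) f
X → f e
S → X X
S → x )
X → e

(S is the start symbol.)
Augment with S' → S and build the canonical LR(0) collection (I0 = CLOSURE({[S' → . S]}), then GOTO on every symbol after a dot until no new states appear). It has 11 states:
  I0: { [S → . ) f], [S → . X X], [S → . x )], [S' → . S], [X → . e], [X → . f e] }  — shift
  I1: { [S → ) . f] }  — shift
  I2: { [S' → S .] }  — accept
  I3: { [S → X . X], [X → . e], [X → . f e] }  — shift
  I4: { [X → e .] }  — reduce
  I5: { [X → f . e] }  — shift
  I6: { [S → x . )] }  — shift
  I7: { [S → x ) .] }  — reduce
  I8: { [X → f e .] }  — reduce
  I9: { [S → X X .] }  — reduce
  I10: { [S → ) f .] }  — reduce

No state contains both a complete item and a shift item.

Answer: No shift-reduce conflicts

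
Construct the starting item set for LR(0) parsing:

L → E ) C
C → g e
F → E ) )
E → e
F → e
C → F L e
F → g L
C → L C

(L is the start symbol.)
{ [E → . e], [L → . E ) C], [L' → . L] }

First, augment the grammar with L' → L
I₀ = CLOSURE({ [L' → . L] }):
  [L' → . L] has the dot before L: add [L → . E ) C]
  [L → . E ) C] has the dot before E: add [E → . e]
No further items can be added.

I₀ = { [E → . e], [L → . E ) C], [L' → . L] }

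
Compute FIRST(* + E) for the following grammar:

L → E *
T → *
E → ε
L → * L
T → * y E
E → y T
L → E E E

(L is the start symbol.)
{ '*' }

To compute FIRST(* + E), process the symbols left to right:
Symbol * is a terminal. Add '*' and stop.
FIRST(* + E) = { '*' }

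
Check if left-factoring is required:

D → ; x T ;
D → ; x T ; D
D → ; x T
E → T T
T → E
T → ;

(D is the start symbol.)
Yes, D has productions with common prefix '; x T'

Left-factoring is needed when two productions for the same non-terminal
share a common prefix on the right-hand side.

Productions for D:
  D → ; x T ;
  D → ; x T ; D
  D → ; x T
Productions for T:
  T → E
  T → ;

Found common prefix '; x T' in productions for D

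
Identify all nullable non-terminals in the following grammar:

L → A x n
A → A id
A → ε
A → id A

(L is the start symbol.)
{ 'A' }

A non-terminal is nullable if it can derive ε (the empty string): either it has an ε-production, or it has a production whose right-hand side consists entirely of nullable non-terminals.

ε-productions: A → ε
So A is immediately nullable.
No further non-terminal can be added: every production for the remaining non-terminals contains a terminal or a non-nullable non-terminal.
Nullable = { 'A' }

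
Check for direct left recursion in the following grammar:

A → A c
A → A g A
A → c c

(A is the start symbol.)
Yes, A is left-recursive

A → A c: LEFT RECURSIVE (starts with A)
A → A g A: LEFT RECURSIVE (starts with A)
A → c c: starts with c

The grammar has direct left recursion on: A.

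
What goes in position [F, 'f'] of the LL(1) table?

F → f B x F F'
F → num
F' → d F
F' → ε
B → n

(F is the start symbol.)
To find M[F, 'f'], we find productions for F where 'f' is in the predict set (PREDICT(N → α) = (FIRST(α) \ {ε}) ∪ (FOLLOW(N) if α ⇒* ε)).

F → f B x F F': PREDICT = { 'f' }
  'f' is in predict set, so this production goes in M[F, 'f']
F → num: PREDICT = { 'num' }

M[F, 'f'] = F → f B x F F'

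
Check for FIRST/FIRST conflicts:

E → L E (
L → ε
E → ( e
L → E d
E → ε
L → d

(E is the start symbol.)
Yes. E → L E '(' / E → '(' e on { '(' }; L → E d / L → d on { 'd' }

A FIRST/FIRST conflict occurs when two productions N → α and N → β for the same non-terminal have FIRST(α) ∩ FIRST(β) ≠ ∅ (with ε ∈ FIRST of a nullable right-hand side, so two nullable alternatives also conflict).

FIRST sets of the non-terminals at (or reachable through a nullable prefix from) the front of some alternative:
  FIRST(L) = { '(', 'd', ε }
  FIRST(E) = { '(', 'd', ε }

Productions for E:
  E → L E (: FIRST = { '(', 'd' }
  E → ( e: FIRST = { '(' }
  E → ε: FIRST = { ε }
Productions for L:
  L → ε: FIRST = { ε }
  L → E d: FIRST = { '(', 'd' }
  L → d: FIRST = { 'd' }

Conflict for E: E → L E ( and E → ( e
  Overlap: { '(' }
Conflict for L: L → E d and L → d
  Overlap: { 'd' }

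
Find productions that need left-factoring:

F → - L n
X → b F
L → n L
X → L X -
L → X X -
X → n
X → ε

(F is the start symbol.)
No, left-factoring is not needed

Left-factoring is needed when two productions for the same non-terminal
share a common prefix on the right-hand side.

Productions for X:
  X → b F
  X → L X -
  X → n
  X → ε
Productions for L:
  L → n L
  L → X X -

No common prefixes found.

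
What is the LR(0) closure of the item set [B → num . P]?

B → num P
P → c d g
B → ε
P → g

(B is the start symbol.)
To compute CLOSURE, for each item [A → α.Bβ] where B is a non-terminal, add [B → .γ] for all productions B → γ; repeat for the newly added items until nothing changes.

Start with: [B → num . P]
  [B → num . P] has the dot before P: add [P → . c d g], [P → . g]
No further items can be added.

CLOSURE = { [B → num . P], [P → . c d g], [P → . g] }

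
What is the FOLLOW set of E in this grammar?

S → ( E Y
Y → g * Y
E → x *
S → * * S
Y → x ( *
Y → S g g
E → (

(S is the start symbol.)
To compute FOLLOW(E), find every occurrence of E on a right-hand side N → α E β: add FIRST(β) \ {ε}, and if β is empty or nullable also add FOLLOW(N). Iterate to a fixed point.

In S → ( E Y: E is followed by Y, add FIRST(Y) \ {ε} = { '(', '*', 'g', 'x' }

Taking the union: FOLLOW(E) = { '(', '*', 'g', 'x' }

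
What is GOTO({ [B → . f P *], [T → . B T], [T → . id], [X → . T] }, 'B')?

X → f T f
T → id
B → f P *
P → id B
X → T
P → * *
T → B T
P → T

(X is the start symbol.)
GOTO(I, 'B') = CLOSURE({ [A → αX.β] : [A → α.Xβ] ∈ I, X = 'B' })

Items with dot before 'B', with the dot advanced:
  [T → . B T] → [T → B . T]
Closure of the advanced items:
  [T → B . T] has the dot before T: add [T → . id], [T → . B T]
  [T → . B T] has the dot before B: add [B → . f P *]

GOTO = { [B → . f P *], [T → . B T], [T → . id], [T → B . T] }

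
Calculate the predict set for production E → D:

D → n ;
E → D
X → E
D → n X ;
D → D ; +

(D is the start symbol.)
PREDICT(E → D) = (FIRST(RHS) \ {ε}) ∪ (FOLLOW(E) if ε ∈ FIRST(RHS), i.e. RHS ⇒* ε)
FIRST(D) = { 'n' }
FIRST(D) = { 'n' }
ε ∉ FIRST(D), so FOLLOW(E) is not added.
PREDICT(E → D) = { 'n' }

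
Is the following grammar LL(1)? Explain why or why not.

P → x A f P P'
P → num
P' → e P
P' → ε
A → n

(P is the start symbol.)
Relevant sets:
  FOLLOW(P') = { $, 'e' }

For P:
  PREDICT(P → x A f P P') = { 'x' }
  PREDICT(P → num) = { 'num' }
For P':
  PREDICT(P' → e P) = { 'e' }
  PREDICT(P' → ε) = { $, 'e' }
A has a single production, so nothing to check there.

Conflict found: Predict set conflict for P': { 'e' }
The grammar is NOT LL(1).

Answer: No. Predict set conflict for P': { 'e' }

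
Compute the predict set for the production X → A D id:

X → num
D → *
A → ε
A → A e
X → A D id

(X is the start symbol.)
{ '*', 'e' }

PREDICT(X → A D id) = (FIRST(RHS) \ {ε}) ∪ (FOLLOW(X) if ε ∈ FIRST(RHS), i.e. RHS ⇒* ε)
FIRST(A) = { 'e', ε }
FIRST(D) = { '*' }
FIRST(A D id) = { '*', 'e' }
ε ∉ FIRST(A D id), so FOLLOW(X) is not added.
PREDICT(X → A D id) = { '*', 'e' }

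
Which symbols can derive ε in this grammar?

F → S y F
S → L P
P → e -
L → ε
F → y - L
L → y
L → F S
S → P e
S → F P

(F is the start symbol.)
{ 'L' }

ε-productions: L → ε
So L is immediately nullable.
No further non-terminal can be added: every production for the remaining non-terminals contains a terminal or a non-nullable non-terminal.
Nullable = { 'L' }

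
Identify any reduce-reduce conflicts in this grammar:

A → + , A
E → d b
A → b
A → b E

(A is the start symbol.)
No reduce-reduce conflicts

Augment with A' → A and build the canonical LR(0) collection (I0 = CLOSURE({[A' → . A]}), then GOTO on every symbol after a dot until no new states appear). It has 9 states:
  I0: { [A → . + , A], [A → . b E], [A → . b], [A' → . A] }  — shift
  I1: { [A → + . , A] }  — shift
  I2: { [A' → A .] }  — accept
  I3: { [A → b . E], [A → b .], [E → . d b] }  — shift, reduce
  I4: { [A → b E .] }  — reduce
  I5: { [E → d . b] }  — shift
  I6: { [E → d b .] }  — reduce
  I7: { [A → + , . A], [A → . + , A], [A → . b E], [A → . b] }  — shift
  I8: { [A → + , A .] }  — reduce

No state contains more than one complete item.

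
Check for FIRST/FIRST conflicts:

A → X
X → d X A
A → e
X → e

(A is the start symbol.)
Yes. A → X / A → e on { 'e' }

A FIRST/FIRST conflict occurs when two productions N → α and N → β for the same non-terminal have FIRST(α) ∩ FIRST(β) ≠ ∅ (with ε ∈ FIRST of a nullable right-hand side, so two nullable alternatives also conflict).

FIRST sets of the non-terminals at (or reachable through a nullable prefix from) the front of some alternative:
  FIRST(X) = { 'd', 'e' }

Productions for A:
  A → X: FIRST = { 'd', 'e' }
  A → e: FIRST = { 'e' }
Productions for X:
  X → d X A: FIRST = { 'd' }
  X → e: FIRST = { 'e' }

Conflict for A: A → X and A → e
  Overlap: { 'e' }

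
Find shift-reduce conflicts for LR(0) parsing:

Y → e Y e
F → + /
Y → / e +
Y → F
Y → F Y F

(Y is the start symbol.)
A shift-reduce conflict occurs when an LR(0) state has both:
  - a complete (reduce) item [A → α .] (dot at the end), and
  - a shift item [B → β . c γ] (dot before a terminal).

Augment with Y' → Y and build the canonical LR(0) collection (I0 = CLOSURE({[Y' → . Y]}), then GOTO on every symbol after a dot until no new states appear). It has 13 states:
  I0: { [F → . + /], [Y → . / e +], [Y → . F Y F], [Y → . F], [Y → . e Y e], [Y' → . Y] }  — shift
  I1: { [F → + . /] }  — shift
  I2: { [Y → / . e +] }  — shift
  I3: { [F → . + /], [Y → . / e +], [Y → . F Y F], [Y → . F], [Y → . e Y e], [Y → F . Y F], [Y → F .] }  — shift, reduce
  I4: { [Y' → Y .] }  — accept
  I5: { [F → . + /], [Y → . / e +], [Y → . F Y F], [Y → . F], [Y → . e Y e], [Y → e . Y e] }  — shift
  I6: { [Y → e Y . e] }  — shift
  I7: { [Y → e Y e .] }  — reduce
  I8: { [F → . + /], [Y → F Y . F] }  — shift
  I9: { [Y → F Y F .] }  — reduce
  I10: { [Y → / e . +] }  — shift
  I11: { [Y → / e + .] }  — reduce
  I12: { [F → + / .] }  — reduce

I3 contains reduce item [Y → F .] and shift items [F → . + /], [Y → . / e +], [Y → . e Y e] — shift-reduce conflict.

Answer: Yes — I3: [Y → F .] vs [F → . + /]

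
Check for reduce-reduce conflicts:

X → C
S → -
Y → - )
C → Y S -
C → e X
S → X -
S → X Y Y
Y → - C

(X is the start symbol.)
No reduce-reduce conflicts

A reduce-reduce conflict occurs when an LR(0) state has two complete items [A → α .] and [B → β .] — both call for a reduction, and with no lookahead the parser cannot choose between them.

Augment with X' → X and build the canonical LR(0) collection (I0 = CLOSURE({[X' → . X]}), then GOTO on every symbol after a dot until no new states appear). It has 16 states:
  I0: { [C → . Y S -], [C → . e X], [X → . C], [X' → . X], [Y → . - )], [Y → . - C] }  — shift
  I1: { [C → . Y S -], [C → . e X], [Y → - . )], [Y → - . C], [Y → . - )], [Y → . - C] }  — shift
  I2: { [X → C .] }  — reduce
  I3: { [X' → X .] }  — accept
  I4: { [C → . Y S -], [C → . e X], [C → Y . S -], [S → . -], [S → . X -], [S → . X Y Y], [X → . C], [Y → . - )], [Y → . - C] }  — shift
  I5: { [C → . Y S -], [C → . e X], [C → e . X], [X → . C], [Y → . - )], [Y → . - C] }  — shift
  I6: { [C → e X .] }  — reduce
  I7: { [C → . Y S -], [C → . e X], [S → - .], [Y → - . )], [Y → - . C], [Y → . - )], [Y → . - C] }  — shift, reduce
  I8: { [C → Y S . -] }  — shift
  I9: { [S → X . -], [S → X . Y Y], [Y → . - )], [Y → . - C] }  — shift
  I10: { [C → . Y S -], [C → . e X], [S → X - .], [Y → - . )], [Y → - . C], [Y → . - )], [Y → . - C] }  — shift, reduce
  I11: { [S → X Y . Y], [Y → . - )], [Y → . - C] }  — shift
  I12: { [S → X Y Y .] }  — reduce
  I13: { [Y → - ) .] }  — reduce
  I14: { [Y → - C .] }  — reduce
  I15: { [C → Y S - .] }  — reduce

No state contains more than one complete item.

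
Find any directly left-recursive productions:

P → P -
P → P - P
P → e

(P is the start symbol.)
Yes, P is left-recursive

Direct left recursion occurs when N → N α for some non-terminal N (the right-hand side begins with the left-hand side itself).

P → P -: LEFT RECURSIVE (starts with P)
P → P - P: LEFT RECURSIVE (starts with P)
P → e: starts with e

The grammar has direct left recursion on: P.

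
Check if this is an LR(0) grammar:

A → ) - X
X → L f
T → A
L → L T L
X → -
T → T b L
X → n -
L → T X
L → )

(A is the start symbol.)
A grammar is LR(0) if no state in the canonical LR(0) collection has:
  - both a shift item (dot before a terminal) and a complete item (shift-reduce conflict), or
  - two or more complete items (reduce-reduce conflict; the accept item [A' → A .] counts as a complete item here).

Augment with A' → A and build the canonical LR(0) collection (I0 = CLOSURE({[A' → . A]}), then GOTO on every symbol after a dot until no new states appear). It has 18 states:
  I0: { [A → . ) - X], [A' → . A] }  — shift
  I1: { [A → ) . - X] }  — shift
  I2: { [A' → A .] }  — accept
  I3: { [A → ) - . X], [A → . ) - X], [L → . )], [L → . L T L], [L → . T X], [T → . A], [T → . T b L], [X → . -], [X → . L f], [X → . n -] }  — shift
  I4: { [A → ) . - X], [L → ) .] }  — shift, reduce
  I5: { [X → - .] }  — reduce
  I6: { [T → A .] }  — reduce
  I7: { [A → . ) - X], [L → L . T L], [T → . A], [T → . T b L], [X → L . f] }  — shift
  I8: { [A → . ) - X], [L → . )], [L → . L T L], [L → . T X], [L → T . X], [T → . A], [T → . T b L], [T → T . b L], [X → . -], [X → . L f], [X → . n -] }  — shift
  I9: { [A → ) - X .] }  — reduce
  I10: { [X → n . -] }  — shift
  I11: { [X → n - .] }  — reduce
  I12: { [L → T X .] }  — reduce
  I13: { [A → . ) - X], [L → . )], [L → . L T L], [L → . T X], [T → . A], [T → . T b L], [T → T b . L] }  — shift
  I14: { [A → . ) - X], [L → L . T L], [T → . A], [T → . T b L], [T → T b L .] }  — shift, reduce
  I15: { [A → . ) - X], [L → . )], [L → . L T L], [L → . T X], [L → L T . L], [T → . A], [T → . T b L], [T → T . b L] }  — shift
  I16: { [A → . ) - X], [L → L . T L], [L → L T L .], [T → . A], [T → . T b L] }  — shift, reduce
  I17: { [X → L f .] }  — reduce

Conflict in state I4:
  Shift-reduce conflict between [L → ) .] and [A → ) . - X]
So the grammar is NOT LR(0).

Answer: No. Shift-reduce conflict between [L → ) .] and [A → ) . - X]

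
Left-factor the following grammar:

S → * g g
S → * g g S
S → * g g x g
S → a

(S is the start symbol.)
Left-factoring transforms A → αβ₁ | αβ₂ into A → αA' and A' → β₁ | β₂
(α is the longest common prefix among the alternatives). Repeat until
no nonterminal has two alternatives with a common prefix.

Round 1: S has alternatives sharing prefix '* g g'. Introduce S': S → * g g S'
  Add: S' → ε
  Add: S' → S
  Add: S' → x g

No remaining common prefixes — done.

Resulting grammar:
S → * g g S'
S' → ε
S' → S
S' → x g
S → a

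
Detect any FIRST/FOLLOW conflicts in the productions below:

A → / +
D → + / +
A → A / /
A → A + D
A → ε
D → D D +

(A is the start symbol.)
A FIRST/FOLLOW conflict occurs when a non-terminal N has a nullable alternative N → β (β ⇒* ε) and another alternative N → α with FIRST(α) ∩ FOLLOW(N) ≠ ∅: on such a lookahead the parser cannot decide between expanding α and letting N vanish via β.

Nullable non-terminals: A.
FIRST sets used below: FIRST(A) = { '+', '/', ε }

A: nullable alternative(s) A → ε; FOLLOW(A) = { $, '+', '/' }
  A → / +: FIRST \ {ε} = { '/' } — overlaps FOLLOW(A) on { '/' }: CONFLICT
  A → A / /: FIRST \ {ε} = { '+', '/' } — overlaps FOLLOW(A) on { '+', '/' }: CONFLICT
  A → A + D: FIRST \ {ε} = { '+', '/' } — overlaps FOLLOW(A) on { '+', '/' }: CONFLICT
  A → ε: FIRST \ {ε} = { } — this is the only nullable alternative, skip

D has no nullable alternative, so no FIRST/FOLLOW check is needed there.

So the grammar has 3 FIRST/FOLLOW conflicts (marked CONFLICT above).

Answer: Yes. A → '/' '+' with FOLLOW(A) on { '/' }; A → A '/' '/' with FOLLOW(A) on { '+', '/' }; A → A '+' D with FOLLOW(A) on { '+', '/' }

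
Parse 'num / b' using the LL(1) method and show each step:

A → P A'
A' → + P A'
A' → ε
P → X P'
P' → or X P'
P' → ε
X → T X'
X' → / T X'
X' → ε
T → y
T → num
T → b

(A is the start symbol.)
LL(1) parsing maintains a stack (initially the start symbol over $) and the input. At each step: if the stack top is a terminal, match it against the current input token; if it is a non-terminal N, replace it with the RHS of M[N, lookahead] (the unique production whose predict set contains the lookahead).

Stack is shown with the top on the left.

Stack           Input      Action
---------------------------------
A $             num / b $  output A → P A'
P A' $          num / b $  output P → X P'
X P' A' $       num / b $  output X → T X'
T X' P' A' $    num / b $  output T → num
num X' P' A' $  num / b $  match 'num'
X' P' A' $      / b $      output X' → / T X'
/ T X' P' A' $  / b $      match '/'
T X' P' A' $    b $        output T → b
b X' P' A' $    b $        match 'b'
X' P' A' $      $          output X' → ε
P' A' $         $          output P' → ε
A' $            $          output A' → ε
$               $          accept

The string is accepted.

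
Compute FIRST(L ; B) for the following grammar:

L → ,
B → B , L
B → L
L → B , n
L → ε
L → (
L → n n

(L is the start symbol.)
FIRST sets of the non-terminals involved (from the grammar, by fixed-point iteration):
  FIRST(L) = { '(', ',', 'n', ε }

To compute FIRST(L ; B), process the symbols left to right:
Symbol L is a non-terminal. Add FIRST(L) \ {ε} = { '(', ',', 'n' }
L is nullable (ε ∈ FIRST(L)), continue to the next symbol.
Symbol ; is a terminal. Add ';' and stop.
FIRST(L ; B) = { '(', ',', ';', 'n' }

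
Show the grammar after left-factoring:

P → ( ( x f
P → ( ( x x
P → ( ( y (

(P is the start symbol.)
P → ( ( P'
P' → x P''
P'' → f
P'' → x
P' → y (

Left-factoring transforms A → αβ₁ | αβ₂ into A → αA' and A' → β₁ | β₂
(α is the longest common prefix among the alternatives). Repeat until
no nonterminal has two alternatives with a common prefix.

Round 1: P has alternatives sharing prefix '( ('. Introduce P': P → ( ( P'
  Add: P' → x f
  Add: P' → x x
  Add: P' → y (

Round 2: P' has alternatives sharing prefix 'x'. Introduce P'': P' → x P''
  Add: P'' → f
  Add: P'' → x

No remaining common prefixes — done.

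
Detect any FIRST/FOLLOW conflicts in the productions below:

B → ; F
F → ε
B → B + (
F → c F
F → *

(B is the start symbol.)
Nullable non-terminals: F.

F: nullable alternative(s) F → ε; FOLLOW(F) = { $, '+' }
  F → ε: FIRST \ {ε} = { } — this is the only nullable alternative, skip
  F → c F: FIRST \ {ε} = { 'c' } — disjoint from FOLLOW(F)
  F → *: FIRST \ {ε} = { '*' } — disjoint from FOLLOW(F)

B has no nullable alternative, so no FIRST/FOLLOW check is needed there.

No FIRST/FOLLOW conflicts found.

Answer: No FIRST/FOLLOW conflicts.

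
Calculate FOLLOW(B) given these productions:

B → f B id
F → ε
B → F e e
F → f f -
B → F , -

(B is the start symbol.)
{ $, 'id' }

B is the start symbol, so $ ∈ FOLLOW(B).
In B → f B id: B is followed by id, add FIRST(id) \ {ε} = { 'id' }

Taking the union: FOLLOW(B) = { $, 'id' }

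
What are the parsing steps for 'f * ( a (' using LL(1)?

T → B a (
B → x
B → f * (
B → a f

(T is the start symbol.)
LL(1) parsing maintains a stack (initially the start symbol over $) and the input. At each step: if the stack top is a terminal, match it against the current input token; if it is a non-terminal N, replace it with the RHS of M[N, lookahead] (the unique production whose predict set contains the lookahead).

Stack is shown with the top on the left.

Stack        Input        Action
--------------------------------
T $          f * ( a ( $  output T → B a (
B a ( $      f * ( a ( $  output B → f * (
f * ( a ( $  f * ( a ( $  match 'f'
* ( a ( $    * ( a ( $    match '*'
( a ( $      ( a ( $      match '('
a ( $        a ( $        match 'a'
( $          ( $          match '('
$            $            accept

The string is accepted.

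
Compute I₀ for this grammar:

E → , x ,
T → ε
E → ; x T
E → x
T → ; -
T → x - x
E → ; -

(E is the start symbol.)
{ [E → . , x ,], [E → . ; -], [E → . ; x T], [E → . x], [E' → . E] }

First, augment the grammar with E' → E
I₀ = CLOSURE({ [E' → . E] }):
  [E' → . E] has the dot before E: add [E → . , x ,], [E → . ; x T], [E → . x], [E → . ; -]
No further items can be added.

I₀ = { [E → . , x ,], [E → . ; -], [E → . ; x T], [E → . x], [E' → . E] }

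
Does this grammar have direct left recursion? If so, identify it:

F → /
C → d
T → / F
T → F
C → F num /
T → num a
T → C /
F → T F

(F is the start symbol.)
No direct left recursion

Direct left recursion occurs when N → N α for some non-terminal N (the right-hand side begins with the left-hand side itself).

F → /: starts with '/'
C → d: starts with d
T → / F: starts with '/'
T → F: starts with F
C → F num /: starts with F
T → num a: starts with num
T → C /: starts with C
F → T F: starts with T

No direct left recursion found.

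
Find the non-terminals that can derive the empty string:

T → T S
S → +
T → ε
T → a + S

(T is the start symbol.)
{ 'T' }

ε-productions: T → ε
So T is immediately nullable.
No further non-terminal can be added: every production for the remaining non-terminals contains a terminal or a non-nullable non-terminal.
Nullable = { 'T' }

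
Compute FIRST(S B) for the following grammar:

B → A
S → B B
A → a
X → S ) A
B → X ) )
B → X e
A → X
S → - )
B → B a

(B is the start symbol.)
{ '-', 'a' }

FIRST sets of the non-terminals involved (from the grammar, by fixed-point iteration):
  FIRST(S) = { '-', 'a' }

To compute FIRST(S B), process the symbols left to right:
Symbol S is a non-terminal. Add FIRST(S) \ {ε} = { '-', 'a' }
S is not nullable (ε ∉ FIRST(S)), so stop here.
FIRST(S B) = { '-', 'a' }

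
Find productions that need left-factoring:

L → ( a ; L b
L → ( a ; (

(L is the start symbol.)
Yes, L has productions with common prefix '( a ;'

Left-factoring is needed when two productions for the same non-terminal
share a common prefix on the right-hand side.

Productions for L:
  L → ( a ; L b
  L → ( a ; (

Found common prefix '( a ;' in productions for L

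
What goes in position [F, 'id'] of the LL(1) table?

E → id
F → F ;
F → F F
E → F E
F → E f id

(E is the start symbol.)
F → F ;, F → F F, F → E f id

To find M[F, 'id'], we find productions for F where 'id' is in the predict set (PREDICT(N → α) = (FIRST(α) \ {ε}) ∪ (FOLLOW(N) if α ⇒* ε)).

Relevant sets:
  FIRST(F) = { 'id' }
  FIRST(E) = { 'id' }

F → F ;: PREDICT = { 'id' }
  'id' is in predict set, so this production goes in M[F, 'id']
F → F F: PREDICT = { 'id' }
  'id' is in predict set, so this production goes in M[F, 'id']
F → E f id: PREDICT = { 'id' }
  'id' is in predict set, so this production goes in M[F, 'id']

M[F, 'id'] = F → F ;, F → F F, F → E f id  (a multiply-defined cell — the grammar is not LL(1))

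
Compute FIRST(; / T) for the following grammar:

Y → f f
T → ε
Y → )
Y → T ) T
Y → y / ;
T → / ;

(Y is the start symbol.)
To compute FIRST(; / T), process the symbols left to right:
Symbol ; is a terminal. Add ';' and stop.
FIRST(; / T) = { ';' }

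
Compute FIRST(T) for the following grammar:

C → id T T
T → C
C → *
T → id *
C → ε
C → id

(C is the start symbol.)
{ '*', 'id', ε }

FIRST sets of the other non-terminals involved (by the same procedure, iterated to a fixed point):
  FIRST(C) = { '*', 'id', ε }

From T → C:
  - C is a non-terminal: add FIRST(C) \ {ε} = { '*', 'id' }
    C is nullable and nothing follows, so the whole right-hand side can vanish: ε ∈ FIRST(T)
From T → id *:
  - id is a terminal: add 'id' and stop

Collecting: FIRST(T) = { '*', 'id', ε }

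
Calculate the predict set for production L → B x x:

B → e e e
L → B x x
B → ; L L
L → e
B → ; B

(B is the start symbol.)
{ ';', 'e' }

PREDICT(L → B x x) = (FIRST(RHS) \ {ε}) ∪ (FOLLOW(L) if ε ∈ FIRST(RHS), i.e. RHS ⇒* ε)
FIRST(B) = { ';', 'e' }
FIRST(B x x) = { ';', 'e' }
ε ∉ FIRST(B x x), so FOLLOW(L) is not added.
PREDICT(L → B x x) = { ';', 'e' }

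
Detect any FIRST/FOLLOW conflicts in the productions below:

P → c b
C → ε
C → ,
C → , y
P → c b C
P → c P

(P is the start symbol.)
Nullable non-terminals: C.

C: nullable alternative(s) C → ε; FOLLOW(C) = { $ }
  C → ε: FIRST \ {ε} = { } — this is the only nullable alternative, skip
  C → ,: FIRST \ {ε} = { ',' } — disjoint from FOLLOW(C)
  C → , y: FIRST \ {ε} = { ',' } — disjoint from FOLLOW(C)

P has no nullable alternative, so no FIRST/FOLLOW check is needed there.

No FIRST/FOLLOW conflicts found.

Answer: No FIRST/FOLLOW conflicts.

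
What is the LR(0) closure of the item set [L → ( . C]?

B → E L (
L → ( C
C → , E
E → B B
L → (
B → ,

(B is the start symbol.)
To compute CLOSURE, for each item [A → α.Bβ] where B is a non-terminal, add [B → .γ] for all productions B → γ; repeat for the newly added items until nothing changes.

Start with: [L → ( . C]
  [L → ( . C] has the dot before C: add [C → . , E]
No further items can be added.

CLOSURE = { [C → . , E], [L → ( . C] }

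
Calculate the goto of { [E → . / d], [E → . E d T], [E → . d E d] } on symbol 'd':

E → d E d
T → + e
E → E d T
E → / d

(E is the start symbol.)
{ [E → . / d], [E → . E d T], [E → . d E d], [E → d . E d] }

GOTO(I, 'd') = CLOSURE({ [A → αX.β] : [A → α.Xβ] ∈ I, X = 'd' })

Items with dot before 'd', with the dot advanced:
  [E → . d E d] → [E → d . E d]
Closure of the advanced items:
  [E → d . E d] has the dot before E: add [E → . d E d], [E → . E d T], [E → . / d]

GOTO = { [E → . / d], [E → . E d T], [E → . d E d], [E → d . E d] }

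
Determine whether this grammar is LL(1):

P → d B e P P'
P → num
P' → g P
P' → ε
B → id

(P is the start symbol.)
A grammar is LL(1) if for each non-terminal N with multiple productions, the predict sets of those productions are pairwise disjoint, where PREDICT(N → α) = (FIRST(α) \ {ε}) ∪ (FOLLOW(N) if α ⇒* ε).

Relevant sets:
  FOLLOW(P') = { $, 'g' }

For P:
  PREDICT(P → d B e P P') = { 'd' }
  PREDICT(P → num) = { 'num' }
For P':
  PREDICT(P' → g P) = { 'g' }
  PREDICT(P' → ε) = { $, 'g' }
B has a single production, so nothing to check there.

Conflict found: Predict set conflict for P': { 'g' }
The grammar is NOT LL(1).

Answer: No. Predict set conflict for P': { 'g' }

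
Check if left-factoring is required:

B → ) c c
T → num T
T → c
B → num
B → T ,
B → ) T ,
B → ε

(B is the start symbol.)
Yes, B has productions with common prefix ')'

Left-factoring is needed when two productions for the same non-terminal
share a common prefix on the right-hand side.

Productions for B:
  B → ) c c
  B → num
  B → T ,
  B → ) T ,
  B → ε
Productions for T:
  T → num T
  T → c

Found common prefix ')' in productions for B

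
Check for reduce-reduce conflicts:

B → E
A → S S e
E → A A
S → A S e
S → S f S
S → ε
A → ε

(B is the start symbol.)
A reduce-reduce conflict occurs when an LR(0) state has two complete items [A → α .] and [B → β .] — both call for a reduction, and with no lookahead the parser cannot choose between them.

Augment with B' → B and build the canonical LR(0) collection (I0 = CLOSURE({[B' → . B]}), then GOTO on every symbol after a dot until no new states appear). It has 13 states:
  I0: { [A → . S S e], [A → .], [B → . E], [B' → . B], [E → . A A], [S → . A S e], [S → . S f S], [S → .] }  — 2 reduces
  I1: { [A → . S S e], [A → .], [E → A . A], [S → . A S e], [S → . S f S], [S → .], [S → A . S e] }  — 2 reduces
  I2: { [B' → B .] }  — accept
  I3: { [B → E .] }  — reduce
  I4: { [A → . S S e], [A → .], [A → S . S e], [S → . A S e], [S → . S f S], [S → .], [S → S . f S] }  — shift, 2 reduces
  I5: { [A → . S S e], [A → .], [S → . A S e], [S → . S f S], [S → .], [S → A . S e] }  — 2 reduces
  I6: { [A → . S S e], [A → .], [A → S . S e], [A → S S . e], [S → . A S e], [S → . S f S], [S → .], [S → S . f S] }  — shift, 2 reduces
  I7: { [A → . S S e], [A → .], [S → . A S e], [S → . S f S], [S → .], [S → S f . S] }  — 2 reduces
  I8: { [A → . S S e], [A → .], [A → S . S e], [S → . A S e], [S → . S f S], [S → .], [S → S . f S], [S → S f S .] }  — shift, 3 reduces
  I9: { [A → S S e .] }  — reduce
  I10: { [A → . S S e], [A → .], [A → S . S e], [S → . A S e], [S → . S f S], [S → .], [S → A S . e], [S → S . f S] }  — shift, 2 reduces
  I11: { [S → A S e .] }  — reduce
  I12: { [A → . S S e], [A → .], [E → A A .], [S → . A S e], [S → . S f S], [S → .], [S → A . S e] }  — 3 reduces

I0 contains complete items [A → .], [S → .] — reduce-reduce conflict.
I1 contains complete items [A → .], [S → .] — reduce-reduce conflict.
I4 contains complete items [A → .], [S → .] — reduce-reduce conflict.
I5 contains complete items [A → .], [S → .] — reduce-reduce conflict.
I6 contains complete items [A → .], [S → .] — reduce-reduce conflict.
I7 contains complete items [A → .], [S → .] — reduce-reduce conflict.
I8 contains complete items [A → .], [S → .], [S → S f S .] — reduce-reduce conflict.
I10 contains complete items [A → .], [S → .] — reduce-reduce conflict.
I12 contains complete items [A → .], [E → A A .], [S → .] — reduce-reduce conflict.

Answer: Yes — I0: [A → .] vs [S → .]; I1: [A → .] vs [S → .]; I4: [A → .] vs [S → .]; I5: [A → .] vs [S → .]; I6: [A → .] vs [S → .]; I7: [A → .] vs [S → .]; I8: [A → .] vs [S → .]; I10: [A → .] vs [S → .]; I12: [A → .] vs [E → A A .]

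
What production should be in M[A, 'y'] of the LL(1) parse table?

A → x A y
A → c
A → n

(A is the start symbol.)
Empty (error entry)

To find M[A, 'y'], we find productions for A where 'y' is in the predict set (PREDICT(N → α) = (FIRST(α) \ {ε}) ∪ (FOLLOW(N) if α ⇒* ε)).

A → x A y: PREDICT = { 'x' }
A → c: PREDICT = { 'c' }
A → n: PREDICT = { 'n' }

M[A, 'y'] is empty (no production applies)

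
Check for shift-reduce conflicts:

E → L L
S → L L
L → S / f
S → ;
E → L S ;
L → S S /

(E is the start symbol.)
Augment with E' → E and build the canonical LR(0) collection (I0 = CLOSURE({[E' → . E]}), then GOTO on every symbol after a dot until no new states appear). It has 14 states:
  I0: { [E → . L L], [E → . L S ;], [E' → . E], [L → . S / f], [L → . S S /], [S → . ;], [S → . L L] }  — shift
  I1: { [S → ; .] }  — reduce
  I2: { [E' → E .] }  — accept
  I3: { [E → L . L], [E → L . S ;], [L → . S / f], [L → . S S /], [S → . ;], [S → . L L], [S → L . L] }  — shift
  I4: { [L → . S / f], [L → . S S /], [L → S . / f], [L → S . S /], [S → . ;], [S → . L L] }  — shift
  I5: { [L → S / . f] }  — shift
  I6: { [L → . S / f], [L → . S S /], [S → . ;], [S → . L L], [S → L . L] }  — shift
  I7: { [L → . S / f], [L → . S S /], [L → S . / f], [L → S . S /], [L → S S . /], [S → . ;], [S → . L L] }  — shift
  I8: { [L → S / . f], [L → S S / .] }  — shift, reduce
  I9: { [L → S / f .] }  — reduce
  I10: { [L → . S / f], [L → . S S /], [S → . ;], [S → . L L], [S → L . L], [S → L L .] }  — shift, reduce
  I11: { [E → L L .], [L → . S / f], [L → . S S /], [S → . ;], [S → . L L], [S → L . L], [S → L L .] }  — shift, 2 reduces
  I12: { [E → L S . ;], [L → . S / f], [L → . S S /], [L → S . / f], [L → S . S /], [S → . ;], [S → . L L] }  — shift
  I13: { [E → L S ; .], [S → ; .] }  — 2 reduces

I8 contains reduce item [L → S S / .] and shift item [L → S / . f] — shift-reduce conflict.
I10 contains reduce item [S → L L .] and shift item [S → . ;] — shift-reduce conflict.
I11 contains reduce items [E → L L .], [S → L L .] and shift item [S → . ;] — shift-reduce conflict.

Answer: Yes — I8: [L → S S / .] vs [L → S / . f]; I10: [S → L L .] vs [S → . ;]; I11: [E → L L .] vs [S → . ;]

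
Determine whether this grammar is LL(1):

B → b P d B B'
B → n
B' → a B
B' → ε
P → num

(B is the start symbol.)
A grammar is LL(1) if for each non-terminal N with multiple productions, the predict sets of those productions are pairwise disjoint, where PREDICT(N → α) = (FIRST(α) \ {ε}) ∪ (FOLLOW(N) if α ⇒* ε).

Relevant sets:
  FOLLOW(B') = { $, 'a' }

For B:
  PREDICT(B → b P d B B') = { 'b' }
  PREDICT(B → n) = { 'n' }
For B':
  PREDICT(B' → a B) = { 'a' }
  PREDICT(B' → ε) = { $, 'a' }
P has a single production, so nothing to check there.

Conflict found: Predict set conflict for B': { 'a' }
The grammar is NOT LL(1).

Answer: No. Predict set conflict for B': { 'a' }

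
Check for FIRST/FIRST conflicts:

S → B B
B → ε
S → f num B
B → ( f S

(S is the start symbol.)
No FIRST/FIRST conflicts.

FIRST sets of the non-terminals at (or reachable through a nullable prefix from) the front of some alternative:
  FIRST(B) = { '(', ε }

Productions for S:
  S → B B: FIRST = { '(', ε }
  S → f num B: FIRST = { 'f' }
Productions for B:
  B → ε: FIRST = { ε }
  B → ( f S: FIRST = { '(' }

All alternatives of each non-terminal have pairwise disjoint FIRST sets.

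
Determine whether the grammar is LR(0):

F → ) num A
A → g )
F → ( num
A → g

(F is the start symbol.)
No. Shift-reduce conflict between [A → g .] and [A → g . )]

A grammar is LR(0) if no state in the canonical LR(0) collection has:
  - both a shift item (dot before a terminal) and a complete item (shift-reduce conflict), or
  - two or more complete items (reduce-reduce conflict; the accept item [F' → F .] counts as a complete item here).

Augment with F' → F and build the canonical LR(0) collection (I0 = CLOSURE({[F' → . F]}), then GOTO on every symbol after a dot until no new states appear). It has 9 states:
  I0: { [F → . ( num], [F → . ) num A], [F' → . F] }  — shift
  I1: { [F → ( . num] }  — shift
  I2: { [F → ) . num A] }  — shift
  I3: { [F' → F .] }  — accept
  I4: { [A → . g )], [A → . g], [F → ) num . A] }  — shift
  I5: { [F → ) num A .] }  — reduce
  I6: { [A → g . )], [A → g .] }  — shift, reduce
  I7: { [A → g ) .] }  — reduce
  I8: { [F → ( num .] }  — reduce

Conflict in state I6:
  Shift-reduce conflict between [A → g .] and [A → g . )]
So the grammar is NOT LR(0).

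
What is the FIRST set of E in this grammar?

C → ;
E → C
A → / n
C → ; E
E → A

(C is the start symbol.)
{ '/', ';' }

FIRST sets of the other non-terminals involved (by the same procedure, iterated to a fixed point):
  FIRST(C) = { ';' }
  FIRST(A) = { '/' }

From E → C:
  - C is a non-terminal: add FIRST(C) \ {ε} = { ';' }
    C is not nullable, so stop
From E → A:
  - A is a non-terminal: add FIRST(A) \ {ε} = { '/' }
    A is not nullable, so stop

Collecting: FIRST(E) = { '/', ';' }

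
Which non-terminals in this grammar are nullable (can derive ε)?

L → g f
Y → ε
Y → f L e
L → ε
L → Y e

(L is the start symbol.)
ε-productions: Y → ε, L → ε
So Y, L are immediately nullable.
Every non-terminal is now nullable.
Nullable = { 'L', 'Y' }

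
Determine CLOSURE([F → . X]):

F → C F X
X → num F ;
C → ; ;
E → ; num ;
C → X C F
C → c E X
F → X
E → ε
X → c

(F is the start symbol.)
{ [F → . X], [X → . c], [X → . num F ;] }

To compute CLOSURE, for each item [A → α.Bβ] where B is a non-terminal, add [B → .γ] for all productions B → γ; repeat for the newly added items until nothing changes.

Start with: [F → . X]
  [F → . X] has the dot before X: add [X → . num F ;], [X → . c]
No further items can be added.

CLOSURE = { [F → . X], [X → . c], [X → . num F ;] }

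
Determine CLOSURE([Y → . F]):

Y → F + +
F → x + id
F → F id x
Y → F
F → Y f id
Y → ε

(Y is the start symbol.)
{ [F → . F id x], [F → . Y f id], [F → . x + id], [Y → . F + +], [Y → . F], [Y → .] }

To compute CLOSURE, for each item [A → α.Bβ] where B is a non-terminal, add [B → .γ] for all productions B → γ; repeat for the newly added items until nothing changes.

Start with: [Y → . F]
  [Y → . F] has the dot before F: add [F → . x + id], [F → . F id x], [F → . Y f id]
  [F → . Y f id] has the dot before Y: add [Y → . F + +], [Y → .]
No further items can be added.

CLOSURE = { [F → . F id x], [F → . Y f id], [F → . x + id], [Y → . F + +], [Y → . F], [Y → .] }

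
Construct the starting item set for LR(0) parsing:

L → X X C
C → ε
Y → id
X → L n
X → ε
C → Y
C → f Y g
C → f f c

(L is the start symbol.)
First, augment the grammar with L' → L
I₀ = CLOSURE({ [L' → . L] }):
  [L' → . L] has the dot before L: add [L → . X X C]
  [L → . X X C] has the dot before X: add [X → . L n], [X → .]
No further items can be added.

I₀ = { [L → . X X C], [L' → . L], [X → . L n], [X → .] }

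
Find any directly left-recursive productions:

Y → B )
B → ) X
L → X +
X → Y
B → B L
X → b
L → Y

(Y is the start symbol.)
Yes, B is left-recursive

Direct left recursion occurs when N → N α for some non-terminal N (the right-hand side begins with the left-hand side itself).

Y → B ): starts with B
B → ) X: starts with ')'
L → X +: starts with X
X → Y: starts with Y
B → B L: LEFT RECURSIVE (starts with B)
X → b: starts with b
L → Y: starts with Y

The grammar has direct left recursion on: B.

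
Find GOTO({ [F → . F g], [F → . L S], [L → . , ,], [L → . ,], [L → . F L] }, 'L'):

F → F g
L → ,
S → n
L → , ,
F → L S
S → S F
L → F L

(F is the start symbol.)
{ [F → L . S], [S → . S F], [S → . n] }

GOTO(I, 'L') = CLOSURE({ [A → αX.β] : [A → α.Xβ] ∈ I, X = 'L' })

Items with dot before 'L', with the dot advanced:
  [F → . L S] → [F → L . S]
Closure of the advanced items:
  [F → L . S] has the dot before S: add [S → . n], [S → . S F]

GOTO = { [F → L . S], [S → . S F], [S → . n] }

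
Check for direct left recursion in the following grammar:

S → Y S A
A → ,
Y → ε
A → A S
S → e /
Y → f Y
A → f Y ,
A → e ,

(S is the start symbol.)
Yes, A is left-recursive

S → Y S A: starts with Y
A → ,: starts with ','
Y → ε: starts with ε
A → A S: LEFT RECURSIVE (starts with A)
S → e /: starts with e
Y → f Y: starts with f
A → f Y ,: starts with f
A → e ,: starts with e

The grammar has direct left recursion on: A.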